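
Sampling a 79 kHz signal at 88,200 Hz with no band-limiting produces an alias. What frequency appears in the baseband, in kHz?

Nyquist = 88,200/2 = 44,100 Hz; 79,000 Hz exceeds it.
Alias = |79,000 − 1×88,200| = |79,000 − 88,200| = 9,200 Hz = 9.2 kHz.

9.2 kHz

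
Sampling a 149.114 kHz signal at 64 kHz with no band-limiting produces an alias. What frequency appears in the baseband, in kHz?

Nyquist = 64,000/2 = 32,000 Hz; 149,114 Hz exceeds it.
Alias = |149,114 − 2×64,000| = |149,114 − 128,000| = 21,114 Hz = 21.114 kHz.

21.114 kHz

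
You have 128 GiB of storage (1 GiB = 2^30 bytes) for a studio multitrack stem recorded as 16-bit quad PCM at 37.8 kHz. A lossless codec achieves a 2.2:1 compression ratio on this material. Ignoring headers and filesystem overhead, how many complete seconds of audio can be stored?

Uncompressed byte rate = 37,800 × 2 × 4 = 302,400 bytes/s.
After 2.2:1 compression, effective rate ≈ 137454.55 bytes/s.
Capacity = 128 × 1,073,741,824 = 137,438,953,472 bytes.
137,438,953,472 / effective rate ≈ 999886.57 s → 999,886 seconds.

999,886 seconds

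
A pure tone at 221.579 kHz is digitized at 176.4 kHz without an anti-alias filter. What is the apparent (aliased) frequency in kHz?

Nyquist = 176,400/2 = 88,200 Hz; 221,579 Hz exceeds it.
Alias = |221,579 − 1×176,400| = |221,579 − 176,400| = 45,179 Hz = 45.179 kHz.

45.179 kHz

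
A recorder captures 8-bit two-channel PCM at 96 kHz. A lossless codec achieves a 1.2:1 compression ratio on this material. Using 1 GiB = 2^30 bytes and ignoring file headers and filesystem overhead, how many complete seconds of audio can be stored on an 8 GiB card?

Uncompressed byte rate = 96,000 × 1 × 2 = 192,000 bytes/s.
After 1.2:1 compression, effective rate ≈ 160000 bytes/s.
Capacity = 8 × 1,073,741,824 = 8,589,934,592 bytes.
8,589,934,592 / effective rate ≈ 53687.09 s → 53,687 seconds.

53,687 seconds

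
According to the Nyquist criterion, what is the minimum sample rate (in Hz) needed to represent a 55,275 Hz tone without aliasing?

Minimum sample rate = 2 × 55,275 Hz = 110,550 Hz.

110,550 Hz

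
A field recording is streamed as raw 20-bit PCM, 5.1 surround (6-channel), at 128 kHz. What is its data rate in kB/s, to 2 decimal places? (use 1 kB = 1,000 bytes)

Bit rate = 128,000 × 20 × 6 = 15,360,000 bits/s.
15,360,000 / 8 = 1,920,000 B/s = 1920.00 kB/s.

1920.00 kB/s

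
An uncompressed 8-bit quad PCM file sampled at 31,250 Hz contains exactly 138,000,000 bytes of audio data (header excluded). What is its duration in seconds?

1,104 seconds

Byte rate = 31,250 × 1 × 4 = 125,000 bytes/s.
Duration = 138,000,000 / 125,000 = 1,104 s.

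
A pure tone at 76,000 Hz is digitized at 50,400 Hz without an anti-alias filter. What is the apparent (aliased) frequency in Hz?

Nyquist = 50,400/2 = 25,200 Hz; 76,000 Hz exceeds it.
Alias = |76,000 − 2×50,400| = |76,000 − 100,800| = 24,800 Hz.

24,800 Hz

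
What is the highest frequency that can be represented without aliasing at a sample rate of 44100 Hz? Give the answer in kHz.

22.05 kHz

Nyquist frequency = sample rate / 2 = 44,100 / 2 = 22.05 kHz.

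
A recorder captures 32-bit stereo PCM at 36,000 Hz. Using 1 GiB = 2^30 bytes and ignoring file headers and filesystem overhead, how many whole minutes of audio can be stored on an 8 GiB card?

Uncompressed byte rate = 36,000 × 4 × 2 = 288,000 bytes/s.
Capacity = 8 × 1,073,741,824 = 8,589,934,592 bytes.
8,589,934,592 / 288,000 ≈ 29826.16 s → 497 minutes.

497 minutes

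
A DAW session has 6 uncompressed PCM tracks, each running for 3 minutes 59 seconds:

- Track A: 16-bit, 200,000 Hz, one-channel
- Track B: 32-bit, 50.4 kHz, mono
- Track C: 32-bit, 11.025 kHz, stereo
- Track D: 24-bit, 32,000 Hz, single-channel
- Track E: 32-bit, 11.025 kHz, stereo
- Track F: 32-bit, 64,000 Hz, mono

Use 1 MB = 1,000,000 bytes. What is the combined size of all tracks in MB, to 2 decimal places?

3 minutes 59 seconds = 239 s.
Track A: 200,000 × 239 × 2 × 1 = 95,600,000 bytes.
Track B: 50,400 × 239 × 4 × 1 = 48,182,400 bytes.
Track C: 11,025 × 239 × 4 × 2 = 21,079,800 bytes.
Track D: 32,000 × 239 × 3 × 1 = 22,944,000 bytes.
Track E: 11,025 × 239 × 4 × 2 = 21,079,800 bytes.
Track F: 64,000 × 239 × 4 × 1 = 61,184,000 bytes.
Total = 270,070,000 bytes = 270.07 MB.

270.07 MB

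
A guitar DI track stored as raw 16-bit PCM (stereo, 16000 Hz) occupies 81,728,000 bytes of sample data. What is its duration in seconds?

Byte rate = 16,000 × 2 × 2 = 64,000 bytes/s.
Duration = 81,728,000 / 64,000 = 1,277 s.

1,277 seconds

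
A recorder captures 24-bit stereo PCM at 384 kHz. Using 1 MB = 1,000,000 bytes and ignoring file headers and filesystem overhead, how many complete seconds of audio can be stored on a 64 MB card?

27 seconds

Uncompressed byte rate = 384,000 × 3 × 2 = 2,304,000 bytes/s.
Capacity = 64 × 1,000,000 = 64,000,000 bytes.
64,000,000 / 2,304,000 ≈ 27.78 s → 27 seconds.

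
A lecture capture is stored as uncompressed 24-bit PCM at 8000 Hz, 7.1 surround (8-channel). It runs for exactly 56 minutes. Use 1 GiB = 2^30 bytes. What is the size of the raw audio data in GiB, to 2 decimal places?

Duration = exactly 56 minutes = 3,360 s.
Bytes = 8,000 samples/s × 3,360 s × 3 bytes/sample × 8 ch = 645,120,000 bytes.
645,120,000 / 1,073,741,824 = 0.60 GiB.

0.60 GiB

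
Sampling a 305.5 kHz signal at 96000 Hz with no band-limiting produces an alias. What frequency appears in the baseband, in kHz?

17.5 kHz

Nyquist = 96,000/2 = 48,000 Hz; 305,500 Hz exceeds it.
Alias = |305,500 − 3×96,000| = |305,500 − 288,000| = 17,500 Hz = 17.5 kHz.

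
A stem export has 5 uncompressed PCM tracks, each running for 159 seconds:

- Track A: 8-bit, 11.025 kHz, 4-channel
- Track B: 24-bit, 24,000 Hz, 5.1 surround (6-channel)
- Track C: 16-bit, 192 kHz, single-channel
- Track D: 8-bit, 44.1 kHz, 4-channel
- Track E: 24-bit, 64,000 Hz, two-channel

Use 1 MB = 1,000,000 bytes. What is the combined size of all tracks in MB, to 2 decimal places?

Track A: 11,025 × 159 × 1 × 4 = 7,011,900 bytes.
Track B: 24,000 × 159 × 3 × 6 = 68,688,000 bytes.
Track C: 192,000 × 159 × 2 × 1 = 61,056,000 bytes.
Track D: 44,100 × 159 × 1 × 4 = 28,047,600 bytes.
Track E: 64,000 × 159 × 3 × 2 = 61,056,000 bytes.
Total = 225,859,500 bytes = 225.86 MB.

225.86 MB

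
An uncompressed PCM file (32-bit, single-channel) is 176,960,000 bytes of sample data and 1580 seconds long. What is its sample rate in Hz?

Bytes = sample_rate × seconds × bytes_per_sample × channels.
sample_rate = 176,960,000 / (1,580 × 4 × 1) = 176,960,000 / 6,320 = 28,000 Hz.

28,000 Hz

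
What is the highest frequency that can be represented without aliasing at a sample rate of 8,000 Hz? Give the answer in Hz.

Nyquist frequency = sample rate / 2 = 8,000 / 2 = 4,000 Hz.

4,000 Hz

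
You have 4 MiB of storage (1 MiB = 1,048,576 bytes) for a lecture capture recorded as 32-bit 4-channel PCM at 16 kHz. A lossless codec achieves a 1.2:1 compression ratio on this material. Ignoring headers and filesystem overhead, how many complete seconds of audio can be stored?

19 seconds

Uncompressed byte rate = 16,000 × 4 × 4 = 256,000 bytes/s.
After 1.2:1 compression, effective rate ≈ 213333.33 bytes/s.
Capacity = 4 × 1,048,576 = 4,194,304 bytes.
4,194,304 / effective rate ≈ 19.66 s → 19 seconds.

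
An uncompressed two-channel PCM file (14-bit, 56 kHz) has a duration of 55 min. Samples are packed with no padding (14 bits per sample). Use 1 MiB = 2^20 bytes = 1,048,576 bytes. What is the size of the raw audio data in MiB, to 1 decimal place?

Duration = 55 min = 3,300 s.
Bits = 56,000 × 3,300 × 14 × 2 = 5,174,400,000 bits = 646,800,000 bytes.
646,800,000 / 1,048,576 = 616.8 MiB.

616.8 MiB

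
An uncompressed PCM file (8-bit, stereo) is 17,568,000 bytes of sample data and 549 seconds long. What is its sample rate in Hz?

Bytes = sample_rate × seconds × bytes_per_sample × channels.
sample_rate = 17,568,000 / (549 × 1 × 2) = 17,568,000 / 1,098 = 16,000 Hz.

16,000 Hz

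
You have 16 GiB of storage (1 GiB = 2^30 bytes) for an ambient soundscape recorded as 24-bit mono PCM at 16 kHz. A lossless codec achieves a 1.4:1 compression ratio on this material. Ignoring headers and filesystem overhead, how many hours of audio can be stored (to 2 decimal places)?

Uncompressed byte rate = 16,000 × 3 × 1 = 48,000 bytes/s.
After 1.4:1 compression, effective rate ≈ 34285.71 bytes/s.
Capacity = 16 × 1,073,741,824 = 17,179,869,184 bytes.
17,179,869,184 / effective rate ≈ 501079.52 s → 139.19 hours.

139.19 hours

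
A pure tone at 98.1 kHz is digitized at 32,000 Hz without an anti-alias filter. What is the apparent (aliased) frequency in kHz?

Nyquist = 32,000/2 = 16,000 Hz; 98,100 Hz exceeds it.
Alias = |98,100 − 3×32,000| = |98,100 − 96,000| = 2,100 Hz = 2.1 kHz.

2.1 kHz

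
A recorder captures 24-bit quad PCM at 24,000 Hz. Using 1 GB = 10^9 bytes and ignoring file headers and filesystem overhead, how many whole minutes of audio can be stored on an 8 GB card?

Uncompressed byte rate = 24,000 × 3 × 4 = 288,000 bytes/s.
Capacity = 8 × 1,000,000,000 = 8,000,000,000 bytes.
8,000,000,000 / 288,000 ≈ 27777.78 s → 462 minutes.

462 minutes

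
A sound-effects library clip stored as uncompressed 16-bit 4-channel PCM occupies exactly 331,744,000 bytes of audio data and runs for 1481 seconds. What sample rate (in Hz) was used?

Bytes = sample_rate × seconds × bytes_per_sample × channels.
sample_rate = 331,744,000 / (1,481 × 2 × 4) = 331,744,000 / 11,848 = 28,000 Hz.

28,000 Hz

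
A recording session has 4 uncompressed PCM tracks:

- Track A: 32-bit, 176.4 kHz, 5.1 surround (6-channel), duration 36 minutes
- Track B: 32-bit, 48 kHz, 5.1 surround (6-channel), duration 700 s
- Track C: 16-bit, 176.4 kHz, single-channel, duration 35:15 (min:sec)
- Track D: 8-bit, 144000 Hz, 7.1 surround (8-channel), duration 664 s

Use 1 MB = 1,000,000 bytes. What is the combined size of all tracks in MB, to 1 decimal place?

11462.1 MB

Track A: 36 minutes = 2,160 s; 176,400 × 2,160 × 4 × 6 = 9,144,576,000 bytes.
Track B: 48,000 × 700 × 4 × 6 = 806,400,000 bytes.
Track C: 35:15 (min:sec) = 2,115 s; 176,400 × 2,115 × 2 × 1 = 746,172,000 bytes.
Track D: 144,000 × 664 × 1 × 8 = 764,928,000 bytes.
Total = 11,462,076,000 bytes = 11462.1 MB.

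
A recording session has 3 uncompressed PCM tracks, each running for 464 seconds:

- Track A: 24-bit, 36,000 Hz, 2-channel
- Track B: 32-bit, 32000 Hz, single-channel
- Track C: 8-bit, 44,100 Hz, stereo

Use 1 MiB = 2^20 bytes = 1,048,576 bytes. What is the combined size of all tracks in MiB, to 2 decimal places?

191.25 MiB

Track A: 36,000 × 464 × 3 × 2 = 100,224,000 bytes.
Track B: 32,000 × 464 × 4 × 1 = 59,392,000 bytes.
Track C: 44,100 × 464 × 1 × 2 = 40,924,800 bytes.
Total = 200,540,800 bytes = 191.25 MiB.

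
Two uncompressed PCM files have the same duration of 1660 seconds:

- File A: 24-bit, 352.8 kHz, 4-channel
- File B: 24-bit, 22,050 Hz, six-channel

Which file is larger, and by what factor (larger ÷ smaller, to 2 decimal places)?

File A, by a factor of 10.67

File A: 352,800 × 3 × 4 = 4,233,600 bytes/s.
File B: 22,050 × 3 × 6 = 396,900 bytes/s.
File A is larger; ratio = 7,027,776,000 / 658,854,000 = 10.67.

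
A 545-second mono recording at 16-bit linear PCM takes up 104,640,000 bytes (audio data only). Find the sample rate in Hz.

96,000 Hz

Bytes = sample_rate × seconds × bytes_per_sample × channels.
sample_rate = 104,640,000 / (545 × 2 × 1) = 104,640,000 / 1,090 = 96,000 Hz.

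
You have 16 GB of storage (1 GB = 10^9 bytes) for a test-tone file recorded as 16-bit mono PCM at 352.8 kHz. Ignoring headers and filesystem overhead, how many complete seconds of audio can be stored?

Uncompressed byte rate = 352,800 × 2 × 1 = 705,600 bytes/s.
Capacity = 16 × 1,000,000,000 = 16,000,000,000 bytes.
16,000,000,000 / 705,600 ≈ 22675.74 s → 22,675 seconds.

22,675 seconds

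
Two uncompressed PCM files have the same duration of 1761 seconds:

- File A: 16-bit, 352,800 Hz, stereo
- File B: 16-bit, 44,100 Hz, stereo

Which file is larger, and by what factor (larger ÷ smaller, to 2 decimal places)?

File A, by a factor of 8.00

File A: 352,800 × 2 × 2 = 1,411,200 bytes/s.
File B: 44,100 × 2 × 2 = 176,400 bytes/s.
File A is larger; ratio = 2,485,123,200 / 310,640,400 = 8.00.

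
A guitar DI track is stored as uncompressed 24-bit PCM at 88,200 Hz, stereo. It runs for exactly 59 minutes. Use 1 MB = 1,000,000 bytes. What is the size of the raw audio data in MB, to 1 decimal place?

1873.4 MB

Duration = exactly 59 minutes = 3,540 s.
Bytes = 88,200 samples/s × 3,540 s × 3 bytes/sample × 2 ch = 1,873,368,000 bytes.
1,873,368,000 / 1,000,000 = 1873.4 MB.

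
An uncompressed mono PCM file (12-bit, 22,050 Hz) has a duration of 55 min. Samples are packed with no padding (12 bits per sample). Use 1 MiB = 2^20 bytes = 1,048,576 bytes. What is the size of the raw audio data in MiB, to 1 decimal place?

104.1 MiB

Duration = 55 min = 3,300 s.
Bits = 22,050 × 3,300 × 12 × 1 = 873,180,000 bits = 109,147,500 bytes.
109,147,500 / 1,048,576 = 104.1 MiB.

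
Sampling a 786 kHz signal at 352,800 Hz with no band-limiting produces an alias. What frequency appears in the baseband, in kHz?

80.4 kHz

Nyquist = 352,800/2 = 176,400 Hz; 786,000 Hz exceeds it.
Alias = |786,000 − 2×352,800| = |786,000 − 705,600| = 80,400 Hz = 80.4 kHz.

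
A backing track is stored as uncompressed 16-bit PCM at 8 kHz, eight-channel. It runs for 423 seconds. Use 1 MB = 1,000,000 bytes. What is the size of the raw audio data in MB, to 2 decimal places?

54.14 MB

Bytes = 8,000 samples/s × 423 s × 2 bytes/sample × 8 ch = 54,144,000 bytes.
54,144,000 / 1,000,000 = 54.14 MB.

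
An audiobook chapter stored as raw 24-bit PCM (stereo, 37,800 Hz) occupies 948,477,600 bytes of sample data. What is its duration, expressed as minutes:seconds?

Byte rate = 37,800 × 3 × 2 = 226,800 bytes/s.
Duration = 948,477,600 / 226,800 = 4,182 s.
4,182 s = 69:42.

69:42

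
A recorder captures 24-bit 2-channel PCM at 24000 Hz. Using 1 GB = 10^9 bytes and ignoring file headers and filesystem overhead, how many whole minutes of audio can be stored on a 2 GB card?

231 minutes

Uncompressed byte rate = 24,000 × 3 × 2 = 144,000 bytes/s.
Capacity = 2 × 1,000,000,000 = 2,000,000,000 bytes.
2,000,000,000 / 144,000 ≈ 13888.89 s → 231 minutes.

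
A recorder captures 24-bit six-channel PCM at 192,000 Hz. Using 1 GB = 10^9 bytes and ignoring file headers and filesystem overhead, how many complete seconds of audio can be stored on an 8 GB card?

Uncompressed byte rate = 192,000 × 3 × 6 = 3,456,000 bytes/s.
Capacity = 8 × 1,000,000,000 = 8,000,000,000 bytes.
8,000,000,000 / 3,456,000 ≈ 2314.81 s → 2,314 seconds.

2,314 seconds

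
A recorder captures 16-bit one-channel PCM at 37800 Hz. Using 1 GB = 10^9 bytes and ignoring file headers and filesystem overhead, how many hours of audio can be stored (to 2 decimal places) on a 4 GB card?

Uncompressed byte rate = 37,800 × 2 × 1 = 75,600 bytes/s.
Capacity = 4 × 1,000,000,000 = 4,000,000,000 bytes.
4,000,000,000 / 75,600 ≈ 52910.05 s → 14.70 hours.

14.70 hours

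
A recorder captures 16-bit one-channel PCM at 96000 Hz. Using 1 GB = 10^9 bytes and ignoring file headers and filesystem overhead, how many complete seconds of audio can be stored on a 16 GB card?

83,333 seconds

Uncompressed byte rate = 96,000 × 2 × 1 = 192,000 bytes/s.
Capacity = 16 × 1,000,000,000 = 16,000,000,000 bytes.
16,000,000,000 / 192,000 ≈ 83333.33 s → 83,333 seconds.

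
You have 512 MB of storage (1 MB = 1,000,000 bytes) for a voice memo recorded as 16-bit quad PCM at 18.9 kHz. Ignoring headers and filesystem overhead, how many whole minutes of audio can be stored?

Uncompressed byte rate = 18,900 × 2 × 4 = 151,200 bytes/s.
Capacity = 512 × 1,000,000 = 512,000,000 bytes.
512,000,000 / 151,200 ≈ 3386.24 s → 56 minutes.

56 minutes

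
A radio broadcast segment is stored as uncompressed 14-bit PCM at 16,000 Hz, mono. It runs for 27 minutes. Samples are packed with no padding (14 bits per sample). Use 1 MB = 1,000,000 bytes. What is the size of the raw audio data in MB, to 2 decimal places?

45.36 MB

Duration = 27 minutes = 1,620 s.
Bits = 16,000 × 1,620 × 14 × 1 = 362,880,000 bits = 45,360,000 bytes.
45,360,000 / 1,000,000 = 45.36 MB.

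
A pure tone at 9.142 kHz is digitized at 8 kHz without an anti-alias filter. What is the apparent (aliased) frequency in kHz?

Nyquist = 8,000/2 = 4,000 Hz; 9,142 Hz exceeds it.
Alias = |9,142 − 1×8,000| = |9,142 − 8,000| = 1,142 Hz = 1.142 kHz.

1.142 kHz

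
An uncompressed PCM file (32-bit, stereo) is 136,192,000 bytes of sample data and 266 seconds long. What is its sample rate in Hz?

Bytes = sample_rate × seconds × bytes_per_sample × channels.
sample_rate = 136,192,000 / (266 × 4 × 2) = 136,192,000 / 2,128 = 64,000 Hz.

64,000 Hz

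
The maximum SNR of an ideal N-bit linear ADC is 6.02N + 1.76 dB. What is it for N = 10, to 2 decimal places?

6.02 × 10 + 1.76 = 61.96 dB.

61.96 dB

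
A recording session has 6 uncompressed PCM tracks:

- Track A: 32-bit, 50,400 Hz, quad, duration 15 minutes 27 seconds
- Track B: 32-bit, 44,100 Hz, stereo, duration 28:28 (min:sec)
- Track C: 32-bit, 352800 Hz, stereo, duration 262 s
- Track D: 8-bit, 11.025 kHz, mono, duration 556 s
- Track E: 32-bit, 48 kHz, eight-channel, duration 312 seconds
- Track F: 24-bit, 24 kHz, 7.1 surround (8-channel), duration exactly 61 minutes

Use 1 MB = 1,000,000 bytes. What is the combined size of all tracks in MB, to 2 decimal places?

Track A: 15 minutes 27 seconds = 927 s; 50,400 × 927 × 4 × 4 = 747,532,800 bytes.
Track B: 28:28 (min:sec) = 1,708 s; 44,100 × 1,708 × 4 × 2 = 602,582,400 bytes.
Track C: 352,800 × 262 × 4 × 2 = 739,468,800 bytes.
Track D: 11,025 × 556 × 1 × 1 = 6,129,900 bytes.
Track E: 48,000 × 312 × 4 × 8 = 479,232,000 bytes.
Track F: exactly 61 minutes = 3,660 s; 24,000 × 3,660 × 3 × 8 = 2,108,160,000 bytes.
Total = 4,683,105,900 bytes = 4683.11 MB.

4683.11 MB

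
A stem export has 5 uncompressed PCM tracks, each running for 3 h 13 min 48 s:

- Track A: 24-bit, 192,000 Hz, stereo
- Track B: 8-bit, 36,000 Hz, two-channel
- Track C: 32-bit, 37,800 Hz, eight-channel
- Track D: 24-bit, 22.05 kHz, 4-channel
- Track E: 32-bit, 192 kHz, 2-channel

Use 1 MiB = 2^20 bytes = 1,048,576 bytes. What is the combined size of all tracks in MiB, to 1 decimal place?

46954.4 MiB

3 h 13 min 48 s = 11,628 s.
Track A: 192,000 × 11,628 × 3 × 2 = 13,395,456,000 bytes.
Track B: 36,000 × 11,628 × 1 × 2 = 837,216,000 bytes.
Track C: 37,800 × 11,628 × 4 × 8 = 14,065,228,800 bytes.
Track D: 22,050 × 11,628 × 3 × 4 = 3,076,768,800 bytes.
Track E: 192,000 × 11,628 × 4 × 2 = 17,860,608,000 bytes.
Total = 49,235,277,600 bytes = 46954.4 MiB.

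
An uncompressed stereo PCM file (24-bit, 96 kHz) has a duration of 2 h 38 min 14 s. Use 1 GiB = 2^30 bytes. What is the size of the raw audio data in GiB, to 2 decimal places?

Duration = 2 h 38 min 14 s = 9,494 s.
Bytes = 96,000 samples/s × 9,494 s × 3 bytes/sample × 2 ch = 5,468,544,000 bytes.
5,468,544,000 / 1,073,741,824 = 5.09 GiB.

5.09 GiB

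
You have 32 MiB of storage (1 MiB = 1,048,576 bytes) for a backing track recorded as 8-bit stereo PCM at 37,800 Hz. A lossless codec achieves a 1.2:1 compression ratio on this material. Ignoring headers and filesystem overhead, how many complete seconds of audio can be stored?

532 seconds

Uncompressed byte rate = 37,800 × 1 × 2 = 75,600 bytes/s.
After 1.2:1 compression, effective rate ≈ 63000 bytes/s.
Capacity = 32 × 1,048,576 = 33,554,432 bytes.
33,554,432 / effective rate ≈ 532.61 s → 532 seconds.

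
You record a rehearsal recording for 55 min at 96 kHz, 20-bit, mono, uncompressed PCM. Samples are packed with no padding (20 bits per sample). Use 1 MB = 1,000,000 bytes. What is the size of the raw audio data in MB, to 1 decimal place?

792.0 MB

Duration = 55 min = 3,300 s.
Bits = 96,000 × 3,300 × 20 × 1 = 6,336,000,000 bits = 792,000,000 bytes.
792,000,000 / 1,000,000 = 792.0 MB.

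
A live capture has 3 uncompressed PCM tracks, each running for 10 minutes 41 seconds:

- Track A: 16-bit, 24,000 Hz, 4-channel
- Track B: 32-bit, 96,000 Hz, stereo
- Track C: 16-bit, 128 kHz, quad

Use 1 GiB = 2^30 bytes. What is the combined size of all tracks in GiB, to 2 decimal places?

10 minutes 41 seconds = 641 s.
Track A: 24,000 × 641 × 2 × 4 = 123,072,000 bytes.
Track B: 96,000 × 641 × 4 × 2 = 492,288,000 bytes.
Track C: 128,000 × 641 × 2 × 4 = 656,384,000 bytes.
Total = 1,271,744,000 bytes = 1.18 GiB.

1.18 GiB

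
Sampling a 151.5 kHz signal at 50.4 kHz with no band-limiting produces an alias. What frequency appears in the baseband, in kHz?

Nyquist = 50,400/2 = 25,200 Hz; 151,500 Hz exceeds it.
Alias = |151,500 − 3×50,400| = |151,500 − 151,200| = 300 Hz = 0.3 kHz.

0.3 kHz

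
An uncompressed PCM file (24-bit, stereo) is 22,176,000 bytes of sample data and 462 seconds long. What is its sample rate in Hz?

8,000 Hz

Bytes = sample_rate × seconds × bytes_per_sample × channels.
sample_rate = 22,176,000 / (462 × 3 × 2) = 22,176,000 / 2,772 = 8,000 Hz.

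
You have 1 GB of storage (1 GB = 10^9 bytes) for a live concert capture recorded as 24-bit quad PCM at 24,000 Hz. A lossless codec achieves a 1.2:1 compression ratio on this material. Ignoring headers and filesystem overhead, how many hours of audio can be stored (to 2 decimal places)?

Uncompressed byte rate = 24,000 × 3 × 4 = 288,000 bytes/s.
After 1.2:1 compression, effective rate ≈ 240000 bytes/s.
Capacity = 1 × 1,000,000,000 = 1,000,000,000 bytes.
1,000,000,000 / effective rate ≈ 4166.67 s → 1.16 hours.

1.16 hours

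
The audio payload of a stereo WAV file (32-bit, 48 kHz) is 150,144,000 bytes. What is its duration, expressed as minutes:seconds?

6:31

Byte rate = 48,000 × 4 × 2 = 384,000 bytes/s.
Duration = 150,144,000 / 384,000 = 391 s.
391 s = 6:31.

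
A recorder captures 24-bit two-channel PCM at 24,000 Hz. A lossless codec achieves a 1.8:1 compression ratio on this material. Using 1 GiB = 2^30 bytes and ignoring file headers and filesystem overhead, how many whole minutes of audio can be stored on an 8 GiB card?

1,789 minutes

Uncompressed byte rate = 24,000 × 3 × 2 = 144,000 bytes/s.
After 1.8:1 compression, effective rate ≈ 80000 bytes/s.
Capacity = 8 × 1,073,741,824 = 8,589,934,592 bytes.
8,589,934,592 / effective rate ≈ 107374.18 s → 1,789 minutes.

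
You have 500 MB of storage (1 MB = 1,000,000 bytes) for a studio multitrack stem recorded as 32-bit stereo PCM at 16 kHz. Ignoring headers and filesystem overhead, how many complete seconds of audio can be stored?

3,906 seconds

Uncompressed byte rate = 16,000 × 4 × 2 = 128,000 bytes/s.
Capacity = 500 × 1,000,000 = 500,000,000 bytes.
500,000,000 / 128,000 ≈ 3906.25 s → 3,906 seconds.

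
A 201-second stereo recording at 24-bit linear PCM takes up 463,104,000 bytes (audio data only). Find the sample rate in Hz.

Bytes = sample_rate × seconds × bytes_per_sample × channels.
sample_rate = 463,104,000 / (201 × 3 × 2) = 463,104,000 / 1,206 = 384,000 Hz.

384,000 Hz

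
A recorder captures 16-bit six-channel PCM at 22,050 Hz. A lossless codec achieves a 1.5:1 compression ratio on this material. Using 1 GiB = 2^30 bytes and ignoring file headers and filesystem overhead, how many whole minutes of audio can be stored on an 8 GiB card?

811 minutes

Uncompressed byte rate = 22,050 × 2 × 6 = 264,600 bytes/s.
After 1.5:1 compression, effective rate ≈ 176400 bytes/s.
Capacity = 8 × 1,073,741,824 = 8,589,934,592 bytes.
8,589,934,592 / effective rate ≈ 48695.77 s → 811 minutes.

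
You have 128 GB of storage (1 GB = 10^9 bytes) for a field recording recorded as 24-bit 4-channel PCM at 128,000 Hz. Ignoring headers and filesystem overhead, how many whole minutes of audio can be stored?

Uncompressed byte rate = 128,000 × 3 × 4 = 1,536,000 bytes/s.
Capacity = 128 × 1,000,000,000 = 128,000,000,000 bytes.
128,000,000,000 / 1,536,000 ≈ 83333.33 s → 1,388 minutes.

1,388 minutes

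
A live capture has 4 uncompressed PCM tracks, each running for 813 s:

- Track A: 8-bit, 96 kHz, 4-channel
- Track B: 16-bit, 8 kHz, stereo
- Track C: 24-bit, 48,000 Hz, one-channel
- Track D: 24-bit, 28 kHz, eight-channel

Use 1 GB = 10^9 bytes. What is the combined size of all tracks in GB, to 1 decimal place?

Track A: 96,000 × 813 × 1 × 4 = 312,192,000 bytes.
Track B: 8,000 × 813 × 2 × 2 = 26,016,000 bytes.
Track C: 48,000 × 813 × 3 × 1 = 117,072,000 bytes.
Track D: 28,000 × 813 × 3 × 8 = 546,336,000 bytes.
Total = 1,001,616,000 bytes = 1.0 GB.

1.0 GB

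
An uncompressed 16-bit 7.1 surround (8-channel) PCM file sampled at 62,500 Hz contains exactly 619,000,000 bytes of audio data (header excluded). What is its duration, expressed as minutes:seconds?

10:19

Byte rate = 62,500 × 2 × 8 = 1,000,000 bytes/s.
Duration = 619,000,000 / 1,000,000 = 619 s.
619 s = 10:19.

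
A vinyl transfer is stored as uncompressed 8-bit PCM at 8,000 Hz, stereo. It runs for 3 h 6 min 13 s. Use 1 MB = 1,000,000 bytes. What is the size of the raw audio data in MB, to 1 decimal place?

178.8 MB

Duration = 3 h 6 min 13 s = 11,173 s.
Bytes = 8,000 samples/s × 11,173 s × 1 bytes/sample × 2 ch = 178,768,000 bytes.
178,768,000 / 1,000,000 = 178.8 MB.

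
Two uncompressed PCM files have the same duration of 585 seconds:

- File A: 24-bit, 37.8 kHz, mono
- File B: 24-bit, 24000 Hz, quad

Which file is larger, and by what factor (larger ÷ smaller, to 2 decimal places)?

File A: 37,800 × 3 × 1 = 113,400 bytes/s.
File B: 24,000 × 3 × 4 = 288,000 bytes/s.
File B is larger; ratio = 168,480,000 / 66,339,000 = 2.54.

File B, by a factor of 2.54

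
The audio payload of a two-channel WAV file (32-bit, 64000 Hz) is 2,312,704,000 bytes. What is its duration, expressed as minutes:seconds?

Byte rate = 64,000 × 4 × 2 = 512,000 bytes/s.
Duration = 2,312,704,000 / 512,000 = 4,517 s.
4,517 s = 75:17.

75:17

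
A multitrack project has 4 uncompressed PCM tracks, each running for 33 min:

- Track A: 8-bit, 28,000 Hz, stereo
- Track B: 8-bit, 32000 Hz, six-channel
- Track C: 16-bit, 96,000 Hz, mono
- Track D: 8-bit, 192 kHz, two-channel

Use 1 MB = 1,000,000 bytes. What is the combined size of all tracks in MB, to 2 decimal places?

33 min = 1,980 s.
Track A: 28,000 × 1,980 × 1 × 2 = 110,880,000 bytes.
Track B: 32,000 × 1,980 × 1 × 6 = 380,160,000 bytes.
Track C: 96,000 × 1,980 × 2 × 1 = 380,160,000 bytes.
Track D: 192,000 × 1,980 × 1 × 2 = 760,320,000 bytes.
Total = 1,631,520,000 bytes = 1631.52 MB.

1631.52 MB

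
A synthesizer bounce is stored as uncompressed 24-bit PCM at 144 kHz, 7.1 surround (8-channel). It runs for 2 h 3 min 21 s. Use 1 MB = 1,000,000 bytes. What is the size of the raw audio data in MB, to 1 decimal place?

25577.9 MB

Duration = 2 h 3 min 21 s = 7,401 s.
Bytes = 144,000 samples/s × 7,401 s × 3 bytes/sample × 8 ch = 25,577,856,000 bytes.
25,577,856,000 / 1,000,000 = 25577.9 MB.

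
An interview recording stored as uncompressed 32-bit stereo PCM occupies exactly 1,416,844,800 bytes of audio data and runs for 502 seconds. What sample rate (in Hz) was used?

Bytes = sample_rate × seconds × bytes_per_sample × channels.
sample_rate = 1,416,844,800 / (502 × 4 × 2) = 1,416,844,800 / 4,016 = 352,800 Hz.

352,800 Hz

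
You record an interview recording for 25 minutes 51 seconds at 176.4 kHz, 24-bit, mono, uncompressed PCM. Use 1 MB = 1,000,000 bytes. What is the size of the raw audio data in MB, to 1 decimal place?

Duration = 25 minutes 51 seconds = 1,551 s.
Bytes = 176,400 samples/s × 1,551 s × 3 bytes/sample × 1 ch = 820,789,200 bytes.
820,789,200 / 1,000,000 = 820.8 MB.

820.8 MB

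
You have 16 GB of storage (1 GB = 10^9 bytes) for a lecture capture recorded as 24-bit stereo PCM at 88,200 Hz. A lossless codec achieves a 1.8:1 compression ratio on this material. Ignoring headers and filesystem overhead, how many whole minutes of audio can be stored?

Uncompressed byte rate = 88,200 × 3 × 2 = 529,200 bytes/s.
After 1.8:1 compression, effective rate ≈ 294000 bytes/s.
Capacity = 16 × 1,000,000,000 = 16,000,000,000 bytes.
16,000,000,000 / effective rate ≈ 54421.77 s → 907 minutes.

907 minutes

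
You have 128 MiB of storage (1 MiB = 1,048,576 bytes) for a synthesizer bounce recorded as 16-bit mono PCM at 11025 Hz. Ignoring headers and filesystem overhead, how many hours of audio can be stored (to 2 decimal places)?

Uncompressed byte rate = 11,025 × 2 × 1 = 22,050 bytes/s.
Capacity = 128 × 1,048,576 = 134,217,728 bytes.
134,217,728 / 22,050 ≈ 6086.97 s → 1.69 hours.

1.69 hours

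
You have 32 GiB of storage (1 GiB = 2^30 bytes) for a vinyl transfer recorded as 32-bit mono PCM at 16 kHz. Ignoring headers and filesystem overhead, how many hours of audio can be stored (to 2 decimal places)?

Uncompressed byte rate = 16,000 × 4 × 1 = 64,000 bytes/s.
Capacity = 32 × 1,073,741,824 = 34,359,738,368 bytes.
34,359,738,368 / 64,000 ≈ 536870.91 s → 149.13 hours.

149.13 hours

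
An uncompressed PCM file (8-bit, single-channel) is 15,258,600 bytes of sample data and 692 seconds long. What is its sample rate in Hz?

Bytes = sample_rate × seconds × bytes_per_sample × channels.
sample_rate = 15,258,600 / (692 × 1 × 1) = 15,258,600 / 692 = 22,050 Hz.

22,050 Hz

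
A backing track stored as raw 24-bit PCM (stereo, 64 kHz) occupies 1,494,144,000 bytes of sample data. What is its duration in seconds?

3,891 seconds

Byte rate = 64,000 × 3 × 2 = 384,000 bytes/s.
Duration = 1,494,144,000 / 384,000 = 3,891 s.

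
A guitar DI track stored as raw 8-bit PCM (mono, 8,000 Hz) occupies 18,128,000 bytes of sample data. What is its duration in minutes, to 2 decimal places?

Byte rate = 8,000 × 1 × 1 = 8,000 bytes/s.
Duration = 18,128,000 / 8,000 = 2,266 s.
2,266 s / 60 = 37.77 minutes.

37.77 minutes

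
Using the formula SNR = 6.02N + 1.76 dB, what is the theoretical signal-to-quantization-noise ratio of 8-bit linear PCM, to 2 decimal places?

6.02 × 8 + 1.76 = 49.92 dB.

49.92 dB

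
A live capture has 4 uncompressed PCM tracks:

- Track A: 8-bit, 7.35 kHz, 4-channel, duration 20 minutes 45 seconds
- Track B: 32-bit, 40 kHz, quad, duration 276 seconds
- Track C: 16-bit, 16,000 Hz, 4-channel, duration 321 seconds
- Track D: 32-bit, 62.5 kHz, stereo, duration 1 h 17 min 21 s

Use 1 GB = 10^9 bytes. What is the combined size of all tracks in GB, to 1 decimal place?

Track A: 20 minutes 45 seconds = 1,245 s; 7,350 × 1,245 × 1 × 4 = 36,603,000 bytes.
Track B: 40,000 × 276 × 4 × 4 = 176,640,000 bytes.
Track C: 16,000 × 321 × 2 × 4 = 41,088,000 bytes.
Track D: 1 h 17 min 21 s = 4,641 s; 62,500 × 4,641 × 4 × 2 = 2,320,500,000 bytes.
Total = 2,574,831,000 bytes = 2.6 GB.

2.6 GB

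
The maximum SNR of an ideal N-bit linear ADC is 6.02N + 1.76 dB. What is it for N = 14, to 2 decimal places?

86.04 dB

6.02 × 14 + 1.76 = 86.04 dB.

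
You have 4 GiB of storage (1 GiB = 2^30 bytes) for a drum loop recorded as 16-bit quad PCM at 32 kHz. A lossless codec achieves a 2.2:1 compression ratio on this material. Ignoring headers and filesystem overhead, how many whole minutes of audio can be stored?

615 minutes

Uncompressed byte rate = 32,000 × 2 × 4 = 256,000 bytes/s.
After 2.2:1 compression, effective rate ≈ 116363.64 bytes/s.
Capacity = 4 × 1,073,741,824 = 4,294,967,296 bytes.
4,294,967,296 / effective rate ≈ 36909.88 s → 615 minutes.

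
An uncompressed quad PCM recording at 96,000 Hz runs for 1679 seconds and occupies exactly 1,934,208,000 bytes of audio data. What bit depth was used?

Bytes per sample = 1,934,208,000 / (96,000 × 1,679 × 4) = 1,934,208,000 / 644,736,000 = 3.
Bit depth = 3 × 8 = 24 bits.

24 bits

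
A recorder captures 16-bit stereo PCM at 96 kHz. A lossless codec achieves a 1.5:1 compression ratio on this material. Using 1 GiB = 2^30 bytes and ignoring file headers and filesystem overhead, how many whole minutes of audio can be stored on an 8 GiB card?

559 minutes

Uncompressed byte rate = 96,000 × 2 × 2 = 384,000 bytes/s.
After 1.5:1 compression, effective rate ≈ 256000 bytes/s.
Capacity = 8 × 1,073,741,824 = 8,589,934,592 bytes.
8,589,934,592 / effective rate ≈ 33554.43 s → 559 minutes.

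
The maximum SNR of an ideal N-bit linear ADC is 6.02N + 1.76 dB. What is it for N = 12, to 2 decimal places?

6.02 × 12 + 1.76 = 74.00 dB.

74.00 dB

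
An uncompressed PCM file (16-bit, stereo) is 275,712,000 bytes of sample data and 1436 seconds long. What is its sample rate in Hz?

Bytes = sample_rate × seconds × bytes_per_sample × channels.
sample_rate = 275,712,000 / (1,436 × 2 × 2) = 275,712,000 / 5,744 = 48,000 Hz.

48,000 Hz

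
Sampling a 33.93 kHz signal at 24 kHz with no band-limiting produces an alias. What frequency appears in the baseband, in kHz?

Nyquist = 24,000/2 = 12,000 Hz; 33,930 Hz exceeds it.
Alias = |33,930 − 1×24,000| = |33,930 − 24,000| = 9,930 Hz = 9.93 kHz.

9.93 kHz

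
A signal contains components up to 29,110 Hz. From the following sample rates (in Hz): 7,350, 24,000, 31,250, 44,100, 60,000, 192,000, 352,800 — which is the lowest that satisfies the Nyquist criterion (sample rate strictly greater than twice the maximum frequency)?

60,000 Hz

Need sample rate > 2 × 29,110 = 58,220 Hz.
Lowest listed rate above 58,220 Hz is 60,000 Hz.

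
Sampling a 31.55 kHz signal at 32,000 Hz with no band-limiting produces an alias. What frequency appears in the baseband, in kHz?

Nyquist = 32,000/2 = 16,000 Hz; 31,550 Hz exceeds it.
Alias = |31,550 − 1×32,000| = |31,550 − 32,000| = 450 Hz = 0.45 kHz.

0.45 kHz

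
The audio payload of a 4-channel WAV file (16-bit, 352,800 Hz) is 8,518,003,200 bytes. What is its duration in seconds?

Byte rate = 352,800 × 2 × 4 = 2,822,400 bytes/s.
Duration = 8,518,003,200 / 2,822,400 = 3,018 s.

3,018 seconds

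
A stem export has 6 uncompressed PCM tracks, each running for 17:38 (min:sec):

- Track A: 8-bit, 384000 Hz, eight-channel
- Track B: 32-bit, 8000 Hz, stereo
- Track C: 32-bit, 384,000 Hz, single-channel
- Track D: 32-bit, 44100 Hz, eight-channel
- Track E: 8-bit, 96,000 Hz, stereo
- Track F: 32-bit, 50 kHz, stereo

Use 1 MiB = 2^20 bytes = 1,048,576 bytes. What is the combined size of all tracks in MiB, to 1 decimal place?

6735.2 MiB

17:38 (min:sec) = 1,058 s.
Track A: 384,000 × 1,058 × 1 × 8 = 3,250,176,000 bytes.
Track B: 8,000 × 1,058 × 4 × 2 = 67,712,000 bytes.
Track C: 384,000 × 1,058 × 4 × 1 = 1,625,088,000 bytes.
Track D: 44,100 × 1,058 × 4 × 8 = 1,493,049,600 bytes.
Track E: 96,000 × 1,058 × 1 × 2 = 203,136,000 bytes.
Track F: 50,000 × 1,058 × 4 × 2 = 423,200,000 bytes.
Total = 7,062,361,600 bytes = 6735.2 MiB.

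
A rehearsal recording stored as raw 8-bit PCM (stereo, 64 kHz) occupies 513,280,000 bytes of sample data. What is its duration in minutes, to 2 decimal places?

66.83 minutes

Byte rate = 64,000 × 1 × 2 = 128,000 bytes/s.
Duration = 513,280,000 / 128,000 = 4,010 s.
4,010 s / 60 = 66.83 minutes.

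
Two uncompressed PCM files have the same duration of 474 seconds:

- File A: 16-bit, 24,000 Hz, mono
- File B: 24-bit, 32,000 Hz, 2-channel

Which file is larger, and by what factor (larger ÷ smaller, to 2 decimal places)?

File A: 24,000 × 2 × 1 = 48,000 bytes/s.
File B: 32,000 × 3 × 2 = 192,000 bytes/s.
File B is larger; ratio = 91,008,000 / 22,752,000 = 4.00.

File B, by a factor of 4.00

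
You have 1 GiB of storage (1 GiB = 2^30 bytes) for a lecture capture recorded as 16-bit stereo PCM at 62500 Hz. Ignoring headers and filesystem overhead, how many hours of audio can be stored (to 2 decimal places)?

Uncompressed byte rate = 62,500 × 2 × 2 = 250,000 bytes/s.
Capacity = 1 × 1,073,741,824 = 1,073,741,824 bytes.
1,073,741,824 / 250,000 ≈ 4294.97 s → 1.19 hours.

1.19 hours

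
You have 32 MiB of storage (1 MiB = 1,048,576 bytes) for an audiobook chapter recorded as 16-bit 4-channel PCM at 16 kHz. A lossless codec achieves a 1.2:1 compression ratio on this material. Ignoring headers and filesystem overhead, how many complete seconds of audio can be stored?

314 seconds

Uncompressed byte rate = 16,000 × 2 × 4 = 128,000 bytes/s.
After 1.2:1 compression, effective rate ≈ 106666.67 bytes/s.
Capacity = 32 × 1,048,576 = 33,554,432 bytes.
33,554,432 / effective rate ≈ 314.57 s → 314 seconds.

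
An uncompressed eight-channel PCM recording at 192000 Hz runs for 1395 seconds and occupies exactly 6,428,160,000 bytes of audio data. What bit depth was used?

Bytes per sample = 6,428,160,000 / (192,000 × 1,395 × 8) = 6,428,160,000 / 2,142,720,000 = 3.
Bit depth = 3 × 8 = 24 bits.

24 bits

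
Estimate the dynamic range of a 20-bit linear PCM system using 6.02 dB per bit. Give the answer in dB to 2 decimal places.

120.40 dB

20 × 6.02 = 120.40 dB.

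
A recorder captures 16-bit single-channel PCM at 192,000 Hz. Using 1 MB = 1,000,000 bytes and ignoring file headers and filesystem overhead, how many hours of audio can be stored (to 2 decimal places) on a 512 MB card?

Uncompressed byte rate = 192,000 × 2 × 1 = 384,000 bytes/s.
Capacity = 512 × 1,000,000 = 512,000,000 bytes.
512,000,000 / 384,000 ≈ 1333.33 s → 0.37 hours.

0.37 hours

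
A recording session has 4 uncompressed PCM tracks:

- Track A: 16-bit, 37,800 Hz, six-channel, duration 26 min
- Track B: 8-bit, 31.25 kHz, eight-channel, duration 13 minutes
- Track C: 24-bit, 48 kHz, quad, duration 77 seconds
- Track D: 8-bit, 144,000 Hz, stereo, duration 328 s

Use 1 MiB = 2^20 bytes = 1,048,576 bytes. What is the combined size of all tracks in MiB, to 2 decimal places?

Track A: 26 min = 1,560 s; 37,800 × 1,560 × 2 × 6 = 707,616,000 bytes.
Track B: 13 minutes = 780 s; 31,250 × 780 × 1 × 8 = 195,000,000 bytes.
Track C: 48,000 × 77 × 3 × 4 = 44,352,000 bytes.
Track D: 144,000 × 328 × 1 × 2 = 94,464,000 bytes.
Total = 1,041,432,000 bytes = 993.19 MiB.

993.19 MiB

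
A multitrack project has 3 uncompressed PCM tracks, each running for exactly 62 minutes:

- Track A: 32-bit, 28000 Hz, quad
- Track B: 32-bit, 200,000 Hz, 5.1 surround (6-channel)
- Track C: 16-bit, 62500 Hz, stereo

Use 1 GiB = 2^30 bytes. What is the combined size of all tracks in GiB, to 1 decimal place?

exactly 62 minutes = 3,720 s.
Track A: 28,000 × 3,720 × 4 × 4 = 1,666,560,000 bytes.
Track B: 200,000 × 3,720 × 4 × 6 = 17,856,000,000 bytes.
Track C: 62,500 × 3,720 × 2 × 2 = 930,000,000 bytes.
Total = 20,452,560,000 bytes = 19.0 GiB.

19.0 GiB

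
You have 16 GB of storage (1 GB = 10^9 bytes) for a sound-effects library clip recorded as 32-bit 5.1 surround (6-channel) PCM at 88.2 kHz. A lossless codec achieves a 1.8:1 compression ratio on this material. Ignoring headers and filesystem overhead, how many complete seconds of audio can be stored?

Uncompressed byte rate = 88,200 × 4 × 6 = 2,116,800 bytes/s.
After 1.8:1 compression, effective rate ≈ 1176000 bytes/s.
Capacity = 16 × 1,000,000,000 = 16,000,000,000 bytes.
16,000,000,000 / effective rate ≈ 13605.44 s → 13,605 seconds.

13,605 seconds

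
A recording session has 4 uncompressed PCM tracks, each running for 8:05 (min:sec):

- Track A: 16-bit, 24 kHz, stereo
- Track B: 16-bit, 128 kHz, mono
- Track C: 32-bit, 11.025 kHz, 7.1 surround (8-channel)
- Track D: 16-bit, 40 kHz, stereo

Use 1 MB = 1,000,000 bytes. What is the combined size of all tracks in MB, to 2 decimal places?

419.43 MB

8:05 (min:sec) = 485 s.
Track A: 24,000 × 485 × 2 × 2 = 46,560,000 bytes.
Track B: 128,000 × 485 × 2 × 1 = 124,160,000 bytes.
Track C: 11,025 × 485 × 4 × 8 = 171,108,000 bytes.
Track D: 40,000 × 485 × 2 × 2 = 77,600,000 bytes.
Total = 419,428,000 bytes = 419.43 MB.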